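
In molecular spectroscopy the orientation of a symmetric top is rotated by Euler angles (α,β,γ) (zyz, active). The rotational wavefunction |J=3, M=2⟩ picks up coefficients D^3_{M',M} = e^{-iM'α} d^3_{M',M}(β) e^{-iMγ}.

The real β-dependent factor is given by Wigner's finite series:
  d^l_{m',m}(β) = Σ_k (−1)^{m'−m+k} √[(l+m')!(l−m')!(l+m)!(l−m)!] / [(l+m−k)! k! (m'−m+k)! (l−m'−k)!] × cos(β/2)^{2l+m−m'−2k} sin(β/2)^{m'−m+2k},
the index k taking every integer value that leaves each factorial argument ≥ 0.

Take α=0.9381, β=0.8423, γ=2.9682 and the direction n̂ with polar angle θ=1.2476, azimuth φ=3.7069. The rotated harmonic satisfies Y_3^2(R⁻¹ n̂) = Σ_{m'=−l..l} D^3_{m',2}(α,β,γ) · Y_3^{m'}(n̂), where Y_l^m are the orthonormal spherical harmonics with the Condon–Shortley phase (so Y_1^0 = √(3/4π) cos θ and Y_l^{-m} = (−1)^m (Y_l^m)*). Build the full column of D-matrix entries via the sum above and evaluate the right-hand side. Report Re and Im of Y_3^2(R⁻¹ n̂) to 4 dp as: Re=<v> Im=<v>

Need the full column D^3_{m',2} for m'=−3..3 at α=0.9381, β=0.8423, γ=2.9682.
cos(β/2)=0.912619, sin(β/2)=0.408810
d^3_{-3,2}: single k=5 term ⇒ +0.025525;  D = -0.025521-0.000498i
d^3_{-2,2}: k∈[4..5] ⇒ +0.116315 -0.004668 = +0.111647;  D = -0.067762+0.088732i
d^3_{-1,2}: k∈[3..4] ⇒ +0.328446 -0.032953 = +0.295493;  D = +0.083338+0.283498i
d^3_{0,2}: k∈[2..3] ⇒ +0.634984 -0.127417 = +0.507567;  D = +0.477352+0.172510i
d^3_{1,2}: k∈[1..2] ⇒ +0.818409 -0.328446 = +0.489962;  D = +0.406771-0.273131i
d^3_{2,2}: k∈[0..1] ⇒ +0.577748 -0.579659 = -0.001911;  D = -0.000079+0.001909i
d^3_{3,2}: single k=0 term ⇒ -0.633937;  D = +0.495284+0.395689i
Y_3^{m'}(θ=1.2476,φ=3.7069) and Σ D·Y over m':
  (-0.0255-0.0005i)·(+0.0444+0.3529i)  (-0.0678+0.0887i)·(+0.1244-0.2640i)  (+0.0833+0.2835i)·(+0.1283-0.0814i)  (+0.4774+0.1725i)·(-0.2958+0.0000i)  (+0.4068-0.2731i)·(-0.1283-0.0814i)  (-0.0001+0.0019i)·(+0.1244+0.2640i)  (+0.4953+0.3957i)·(-0.0444+0.3529i)
Y_3^2(R⁻¹ n̂) = -0.329945+0.157839i

Re=-0.3299 Im=0.1578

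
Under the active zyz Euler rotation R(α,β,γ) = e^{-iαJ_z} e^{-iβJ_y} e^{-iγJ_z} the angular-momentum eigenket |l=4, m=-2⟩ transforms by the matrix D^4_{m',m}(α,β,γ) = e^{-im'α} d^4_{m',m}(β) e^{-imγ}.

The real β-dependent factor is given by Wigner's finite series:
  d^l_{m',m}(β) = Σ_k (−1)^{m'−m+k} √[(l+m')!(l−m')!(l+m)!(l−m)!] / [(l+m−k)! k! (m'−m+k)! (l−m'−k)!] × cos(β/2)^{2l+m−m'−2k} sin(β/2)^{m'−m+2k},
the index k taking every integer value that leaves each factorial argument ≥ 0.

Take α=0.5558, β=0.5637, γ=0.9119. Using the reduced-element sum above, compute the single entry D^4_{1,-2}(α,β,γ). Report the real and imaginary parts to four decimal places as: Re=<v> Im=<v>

D^4_{1,-2}(0.5558,0.5637,0.9119) = e^{-i·1·0.5558}·d^4_{1,-2}(0.5637)·e^{-i·-2·0.9119}. Compute d first:
Half-angle: c=0.960543, s=0.278133. N=√(120·6·2·720)=1018.233765
The bounds max(0,m−m')=0 and min(l+m,l−m')=2 give 3 terms
  k=0: (−1)^3·1018.2338/(72)·0.9605^5·0.2781^3 = -0.248803
  k=1: (−1)^4·1018.2338/(48)·0.9605^3·0.2781^5 = +0.031291
  k=2: (−1)^5·1018.2338/(240)·0.9605^1·0.2781^7 = -0.000525
d^4_{1,-2}(0.5637) = -0.248803 +0.031291 -0.000525 = -0.218037
Phases: e^{-i·(1)·0.5558}=+0.849479-0.527623i, e^{-i·(-2)·0.9119}=-0.250313+0.968165i ⇒ D=-0.065017-0.208118i

Re=-0.0650 Im=-0.2081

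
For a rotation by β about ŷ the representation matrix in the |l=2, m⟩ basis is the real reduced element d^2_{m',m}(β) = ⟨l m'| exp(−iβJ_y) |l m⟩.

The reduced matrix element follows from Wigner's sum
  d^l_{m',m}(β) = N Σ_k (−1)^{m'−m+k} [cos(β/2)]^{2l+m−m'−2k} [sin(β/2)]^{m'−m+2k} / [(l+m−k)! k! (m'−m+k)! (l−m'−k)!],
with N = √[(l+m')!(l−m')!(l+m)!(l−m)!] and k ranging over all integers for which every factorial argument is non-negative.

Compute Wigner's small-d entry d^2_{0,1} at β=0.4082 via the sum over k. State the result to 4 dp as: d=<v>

d^2_{0,1}(β=0.4082) via Wigner's sum:
c=cos(0.4082/2)=0.979244, s=sin(0.4082/2)=0.202686; N=√[2·2·6·1]=4.898979
The bounds max(0,m−m')=1 and min(l+m,l−m')=2 give 2 terms
  k=1: (−1)^0·4.8990/(2)·0.9792^3·0.2027^1 = +0.466199
  k=2: (−1)^1·4.8990/(2)·0.9792^1·0.2027^3 = -0.019973
d^2_{0,1}(0.4082) = +0.466199 -0.019973 = +0.446227

d=0.4462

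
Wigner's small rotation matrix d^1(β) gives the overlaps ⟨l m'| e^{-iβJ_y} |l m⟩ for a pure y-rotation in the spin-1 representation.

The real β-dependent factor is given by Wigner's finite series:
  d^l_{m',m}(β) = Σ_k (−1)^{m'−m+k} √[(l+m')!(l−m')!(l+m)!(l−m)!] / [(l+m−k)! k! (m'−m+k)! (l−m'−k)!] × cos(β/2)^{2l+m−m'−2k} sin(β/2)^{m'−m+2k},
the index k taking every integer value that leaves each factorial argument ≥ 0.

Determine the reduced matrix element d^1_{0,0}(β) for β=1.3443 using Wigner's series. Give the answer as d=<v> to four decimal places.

d^1_{0,0}(β=1.3443) via Wigner's sum:
Half-angle: c=0.782485, s=0.622670. N=√(1·1·1·1)=1.000000
The bounds max(0,m−m')=0 and min(l+m,l−m')=1 give 2 terms
  k=0: (−1)^0·1.0000/(1)·0.7825^2·0.6227^0 = +0.612282
  k=1: (−1)^1·1.0000/(1)·0.7825^0·0.6227^2 = -0.387718
d^1_{0,0}(1.3443) = +0.612282 -0.387718 = +0.224565

d=0.2246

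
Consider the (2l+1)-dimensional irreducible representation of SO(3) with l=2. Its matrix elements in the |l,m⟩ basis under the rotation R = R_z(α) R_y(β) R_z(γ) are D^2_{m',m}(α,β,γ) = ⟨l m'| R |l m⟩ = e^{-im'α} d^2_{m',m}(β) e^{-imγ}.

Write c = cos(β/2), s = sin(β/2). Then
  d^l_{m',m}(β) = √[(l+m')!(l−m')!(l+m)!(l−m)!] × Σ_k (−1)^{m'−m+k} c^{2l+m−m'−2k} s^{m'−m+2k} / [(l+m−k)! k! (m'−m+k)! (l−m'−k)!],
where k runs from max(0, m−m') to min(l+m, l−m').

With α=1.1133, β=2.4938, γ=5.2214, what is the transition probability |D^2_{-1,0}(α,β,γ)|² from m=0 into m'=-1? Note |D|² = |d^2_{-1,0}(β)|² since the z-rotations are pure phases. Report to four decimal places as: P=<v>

P=0.3473

D^2_{-1,0}(1.1133,2.4938,5.2214) = e^{-i·-1·1.1133}·d^2_{-1,0}(2.4938)·e^{-i·0·5.2214}. Compute d first:
With c≡cos(β/2)=0.318263 and s≡sin(β/2)=0.948003, N=[1·6·2·2]^{1/2}=4.898979
k∈{1,2} keeps every argument non-negative
  k=1: (−1)^0·4.8990/(2)·0.3183^3·0.9480^1 = +0.074859
  k=2: (−1)^1·4.8990/(2)·0.3183^1·0.9480^3 = -0.664186
d^2_{-1,0}(2.4938) = +0.074859 -0.664186 = -0.589328
|D^2_{-1,0}|² = |d^2_{-1,0}(β)|² = (-0.589328)² = 0.347307 (the z-rotation phases have unit modulus)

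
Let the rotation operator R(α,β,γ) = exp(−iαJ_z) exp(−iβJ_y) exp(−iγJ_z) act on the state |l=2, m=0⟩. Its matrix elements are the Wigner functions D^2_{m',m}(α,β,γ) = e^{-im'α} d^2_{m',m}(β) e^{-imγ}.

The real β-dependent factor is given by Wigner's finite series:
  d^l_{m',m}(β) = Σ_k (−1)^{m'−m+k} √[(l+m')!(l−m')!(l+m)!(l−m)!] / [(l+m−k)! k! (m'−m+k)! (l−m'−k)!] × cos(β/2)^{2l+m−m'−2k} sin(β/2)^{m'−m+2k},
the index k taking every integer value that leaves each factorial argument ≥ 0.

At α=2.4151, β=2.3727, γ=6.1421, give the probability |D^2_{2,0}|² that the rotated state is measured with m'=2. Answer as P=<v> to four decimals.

P=0.0877

Split into d^2_{2,0}(β=2.3727) × two z-phases.
c=cos(2.3727/2)=0.375046, s=sin(2.3727/2)=0.927006; N=√[24·1·2·2]=9.797959
k∈{0} keeps every argument non-negative
  k=0: (−1)^2·9.7980/(4)·0.3750^2·0.9270^2 = +0.296081
d^2_{2,0}(2.3727) = +0.296081
|D^2_{2,0}|² = |d^2_{2,0}(β)|² = (+0.296081)² = 0.087664 (the z-rotation phases have unit modulus)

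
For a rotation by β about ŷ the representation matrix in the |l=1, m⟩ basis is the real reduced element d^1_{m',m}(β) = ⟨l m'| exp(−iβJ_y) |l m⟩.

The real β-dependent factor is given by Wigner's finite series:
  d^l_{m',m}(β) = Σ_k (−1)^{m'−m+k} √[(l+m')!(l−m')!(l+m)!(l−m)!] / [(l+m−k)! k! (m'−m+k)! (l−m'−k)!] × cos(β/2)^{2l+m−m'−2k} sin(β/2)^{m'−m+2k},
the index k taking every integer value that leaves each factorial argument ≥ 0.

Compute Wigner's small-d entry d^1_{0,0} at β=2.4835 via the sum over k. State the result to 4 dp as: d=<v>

d^1_{0,0}(β=2.4835) via Wigner's sum:
c=cos(2.4835/2)=0.323141, s=sin(2.4835/2)=0.946351; N=√[1·1·1·1]=1.000000
k: max(0,(0)−(0))=0 … min(1+(0),1−(0))=1
  k=0: (−1)^0·1.0000/(1)·0.3231^2·0.9464^0 = +0.104420
  k=1: (−1)^1·1.0000/(1)·0.3231^0·0.9464^2 = -0.895580
d^1_{0,0}(2.4835) = +0.104420 -0.895580 = -0.791160

d=-0.7912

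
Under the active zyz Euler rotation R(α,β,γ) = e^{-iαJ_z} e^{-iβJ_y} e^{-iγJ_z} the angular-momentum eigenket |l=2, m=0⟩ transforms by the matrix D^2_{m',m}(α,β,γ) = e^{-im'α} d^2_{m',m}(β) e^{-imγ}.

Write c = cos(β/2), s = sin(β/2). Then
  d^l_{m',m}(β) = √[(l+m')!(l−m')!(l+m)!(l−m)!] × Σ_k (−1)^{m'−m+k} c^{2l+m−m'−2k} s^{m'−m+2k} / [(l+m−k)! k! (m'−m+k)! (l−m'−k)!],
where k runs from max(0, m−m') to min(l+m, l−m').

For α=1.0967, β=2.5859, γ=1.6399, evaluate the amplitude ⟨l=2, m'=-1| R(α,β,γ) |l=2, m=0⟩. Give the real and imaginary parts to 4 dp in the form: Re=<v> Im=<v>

First d^2_{-1,0}(β=2.5859), then the phase factors e^{-i(-1)α} and e^{-i(0)γ}:
With c≡cos(β/2)=0.274285 and s≡sin(β/2)=0.961648, N=[1·6·2·2]^{1/2}=4.898979
k: max(0,(0)−(-1))=1 … min(2+(0),2−(-1))=2
  k=1: (−1)^0·4.8990/(2)·0.2743^3·0.9616^1 = +0.048607
  k=2: (−1)^1·4.8990/(2)·0.2743^1·0.9616^3 = -0.597485
d^2_{-1,0}(2.5859) = +0.048607 -0.597485 = -0.548878
Attach z-rotation phases: D = e^{-i(-1)(1.0967)}·(-0.548878)·e^{-i(0)(1.6399)} = -0.250582-0.488340i

Re=-0.2506 Im=-0.4883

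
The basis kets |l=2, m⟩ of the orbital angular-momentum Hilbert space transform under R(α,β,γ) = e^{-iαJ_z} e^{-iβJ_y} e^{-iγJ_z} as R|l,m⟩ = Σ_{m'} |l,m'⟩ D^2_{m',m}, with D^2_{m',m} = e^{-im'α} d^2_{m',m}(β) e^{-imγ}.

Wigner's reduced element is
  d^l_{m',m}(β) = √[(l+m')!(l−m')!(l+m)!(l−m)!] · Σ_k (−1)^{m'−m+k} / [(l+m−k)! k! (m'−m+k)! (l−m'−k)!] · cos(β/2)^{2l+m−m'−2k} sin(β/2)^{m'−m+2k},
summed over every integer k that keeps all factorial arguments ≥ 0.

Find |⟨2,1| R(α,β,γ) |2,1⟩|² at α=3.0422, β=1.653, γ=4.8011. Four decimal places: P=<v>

P=0.2855

D^2_{1,1}(3.0422,1.653,4.8011) = e^{-i·1·3.0422}·d^2_{1,1}(1.653)·e^{-i·1·4.8011}. Compute d first:
c=cos(1.653/2)=0.677454, s=sin(1.653/2)=0.735565; N=√[6·1·6·1]=6.000000
k: max(0,(1)−(1))=0 … min(2+(1),2−(1))=1
  k=0: (−1)^0·6.0000/(6)·0.6775^4·0.7356^0 = +0.210630
  k=1: (−1)^1·6.0000/(2)·0.6775^2·0.7356^2 = -0.744943
d^2_{1,1}(1.653) = +0.210630 -0.744943 = -0.534313
|D^2_{1,1}|² = |d^2_{1,1}(β)|² = (-0.534313)² = 0.285491 (the z-rotation phases have unit modulus)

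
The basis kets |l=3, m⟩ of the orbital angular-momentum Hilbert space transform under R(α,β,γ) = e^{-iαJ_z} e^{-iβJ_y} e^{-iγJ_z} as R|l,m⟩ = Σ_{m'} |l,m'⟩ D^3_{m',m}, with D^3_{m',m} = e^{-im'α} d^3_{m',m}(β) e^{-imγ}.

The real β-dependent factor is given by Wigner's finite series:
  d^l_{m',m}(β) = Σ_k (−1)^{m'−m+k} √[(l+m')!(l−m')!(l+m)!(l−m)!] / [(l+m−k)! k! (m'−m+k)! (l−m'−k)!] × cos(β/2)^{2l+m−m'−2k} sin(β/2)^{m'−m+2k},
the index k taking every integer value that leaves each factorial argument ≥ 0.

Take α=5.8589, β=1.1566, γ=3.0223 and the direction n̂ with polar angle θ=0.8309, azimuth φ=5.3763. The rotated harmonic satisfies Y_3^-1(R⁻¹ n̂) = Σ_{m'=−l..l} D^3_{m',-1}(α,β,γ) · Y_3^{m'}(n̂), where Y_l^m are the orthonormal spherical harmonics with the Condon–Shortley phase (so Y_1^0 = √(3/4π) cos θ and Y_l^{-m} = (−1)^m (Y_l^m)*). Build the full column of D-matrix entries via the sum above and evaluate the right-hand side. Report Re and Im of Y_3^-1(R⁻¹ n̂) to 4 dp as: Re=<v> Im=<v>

Re=0.2797 Im=-0.3444

Need the full column D^3_{m',-1} for m'=−3..3 at α=5.8589, β=1.1566, γ=3.0223.
cos(β/2)=0.837393, sin(β/2)=0.546601
d^3_{-3,-1}: single k=2 term ⇒ +0.568989;  D = -0.101109+0.559934i
d^3_{-2,-1}: k∈[1..2] ⇒ +0.711733 -0.606499 = +0.105235;  D = -0.059675+0.086679i
d^3_{-1,-1}: k∈[0..2] ⇒ +0.344807 -1.175300 +0.375571 = -0.454921;  D = +0.389351-0.235286i
d^3_{0,-1}: k∈[0..2] ⇒ -0.779665 +0.996579 -0.141538 = +0.075376;  D = -0.074840+0.008970i
d^3_{1,-1}: k∈[0..2] ⇒ +0.881475 -0.500761 +0.026670 = +0.407383;  D = -0.388582-0.122332i
d^3_{2,-1}: k∈[0..1] ⇒ -0.606499 +0.129206 = -0.477293;  D = +0.355896+0.318035i
d^3_{3,-1}: single k=0 term ⇒ +0.242430;  D = -0.098241-0.221633i
Y_3^{m'}(θ=0.8309,φ=5.3763) and Σ D·Y over m':
  (-0.1011+0.5599i)·(-0.1534+0.0687i)  (-0.0597+0.0867i)·(-0.0904+0.3648i)  (+0.3894-0.2353i)·(+0.1872+0.2393i)  (-0.0748+0.0090i)·(-0.1830+0.0000i)  (-0.3886-0.1223i)·(-0.1872+0.2393i)  (+0.3559+0.3180i)·(-0.0904-0.3648i)  (-0.0982-0.2216i)·(+0.1534+0.0687i)
Y_3^-1(R⁻¹ n̂) = +0.279704-0.344373i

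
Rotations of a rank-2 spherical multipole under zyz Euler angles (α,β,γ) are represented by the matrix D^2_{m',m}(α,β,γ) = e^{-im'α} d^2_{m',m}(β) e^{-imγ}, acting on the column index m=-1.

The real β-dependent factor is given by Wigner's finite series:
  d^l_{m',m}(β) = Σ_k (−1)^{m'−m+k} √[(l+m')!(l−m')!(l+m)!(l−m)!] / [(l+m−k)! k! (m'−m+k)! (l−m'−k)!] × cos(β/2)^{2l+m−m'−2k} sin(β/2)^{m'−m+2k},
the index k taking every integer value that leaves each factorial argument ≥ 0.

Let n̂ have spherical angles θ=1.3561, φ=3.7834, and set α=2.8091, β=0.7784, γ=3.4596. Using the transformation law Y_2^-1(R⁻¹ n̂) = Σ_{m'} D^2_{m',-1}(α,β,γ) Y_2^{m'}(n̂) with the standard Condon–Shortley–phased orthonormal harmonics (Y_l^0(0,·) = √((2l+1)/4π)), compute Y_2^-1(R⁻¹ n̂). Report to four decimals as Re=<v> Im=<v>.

Re=-0.1999 Im=0.2873

Need the full column D^2_{m',-1} for m'=−2..2 at α=2.8091, β=0.7784, γ=3.4596.
cos(β/2)=0.925213, sin(β/2)=0.379448
d^2_{-2,-1}: single k=1 term ⇒ +0.601046;  D = -0.565227+0.204390i
d^2_{-1,-1}: k∈[0..1] ⇒ +0.732768 -0.369752 = +0.363017;  D = +0.362979-0.005258i
d^2_{0,-1}: k∈[0..1] ⇒ -0.736128 +0.123816 = -0.612312;  D = +0.581611+0.191454i
d^2_{1,-1}: k∈[0..1] ⇒ +0.369752 -0.020731 = +0.349021;  D = +0.277744+0.211362i
d^2_{2,-1}: single k=0 term ⇒ -0.101095;  D = +0.056061+0.084127i
Y_2^{m'}(θ=1.3561,φ=3.7834) and Σ D·Y over m':
  (-0.5652+0.2044i)·(+0.1044-0.3536i)  (+0.3630-0.0053i)·(-0.1288+0.0963i)  (+0.5816+0.1915i)·(-0.2724+0.0000i)  (+0.2777+0.2114i)·(+0.1288+0.0963i)  (+0.0561+0.0841i)·(+0.1044+0.3536i)
Y_2^-1(R⁻¹ n̂) = -0.199928+0.287272i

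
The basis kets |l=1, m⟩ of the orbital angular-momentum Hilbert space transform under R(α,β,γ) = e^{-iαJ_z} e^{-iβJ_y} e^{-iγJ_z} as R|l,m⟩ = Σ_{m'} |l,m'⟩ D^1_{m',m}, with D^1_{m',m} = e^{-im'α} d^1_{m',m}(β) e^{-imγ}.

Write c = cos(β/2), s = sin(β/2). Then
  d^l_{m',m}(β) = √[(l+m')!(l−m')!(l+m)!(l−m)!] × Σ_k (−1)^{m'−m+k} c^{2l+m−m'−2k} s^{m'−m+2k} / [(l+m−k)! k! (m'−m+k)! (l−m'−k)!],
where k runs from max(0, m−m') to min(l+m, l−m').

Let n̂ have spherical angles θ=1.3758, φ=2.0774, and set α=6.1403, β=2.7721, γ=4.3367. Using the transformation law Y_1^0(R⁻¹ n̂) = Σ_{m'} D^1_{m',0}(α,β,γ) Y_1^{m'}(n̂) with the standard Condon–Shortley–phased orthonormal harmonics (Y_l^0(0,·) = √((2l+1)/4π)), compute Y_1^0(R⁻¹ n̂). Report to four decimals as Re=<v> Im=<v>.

Need the full column D^1_{m',0} for m'=−1..1 at α=6.1403, β=2.7721, γ=4.3367.
cos(β/2)=0.183697, sin(β/2)=0.982983
d^1_{-1,0}: single k=1 term ⇒ +0.255366;  D = +0.252764-0.036364i
d^1_{0,0}: k∈[0..1] ⇒ +0.033745 -0.966255 = -0.932511;  D = -0.932511+0.000000i
d^1_{1,0}: single k=0 term ⇒ -0.255366;  D = -0.252764-0.036364i
Y_1^{m'}(θ=1.3758,φ=2.0774) and Σ D·Y over m':
  (+0.2528-0.0364i)·(-0.1645-0.2964i)  (-0.9325+0.0000i)·(+0.0947+0.0000i)  (-0.2528-0.0364i)·(+0.1645-0.2964i)
Y_1^0(R⁻¹ n̂) = -0.192978+0.000000i

Re=-0.1930 Im=0.0000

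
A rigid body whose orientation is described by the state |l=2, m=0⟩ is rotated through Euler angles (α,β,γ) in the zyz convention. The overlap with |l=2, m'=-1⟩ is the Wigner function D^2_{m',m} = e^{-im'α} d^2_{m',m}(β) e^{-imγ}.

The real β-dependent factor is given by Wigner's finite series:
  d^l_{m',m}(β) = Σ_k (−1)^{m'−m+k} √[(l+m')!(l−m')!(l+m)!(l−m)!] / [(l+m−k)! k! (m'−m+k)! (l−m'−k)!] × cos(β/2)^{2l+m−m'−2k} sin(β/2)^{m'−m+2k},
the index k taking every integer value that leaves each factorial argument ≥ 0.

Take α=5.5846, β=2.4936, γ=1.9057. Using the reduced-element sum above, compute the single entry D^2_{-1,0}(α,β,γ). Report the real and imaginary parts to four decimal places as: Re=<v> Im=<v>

Re=-0.4513 Im=0.3791

D^2_{-1,0}(5.5846,2.4936,1.9057) = e^{-i·-1·5.5846}·d^2_{-1,0}(2.4936)·e^{-i·0·1.9057}. Compute d first:
c=cos(2.4936/2)=0.318357, s=sin(2.4936/2)=0.947971; N=√[1·6·2·2]=4.898979
k: max(0,(0)−(-1))=1 … min(2+(0),2−(-1))=2
  k=1: (−1)^0·4.8990/(2)·0.3184^3·0.9480^1 = +0.074923
  k=2: (−1)^1·4.8990/(2)·0.3184^1·0.9480^3 = -0.664317
d^2_{-1,0}(2.4936) = +0.074923 -0.664317 = -0.589394
D = (+0.765753-0.643135i)·(-0.589394)·(+1.000000+0.000000i) = -0.451330+0.379060i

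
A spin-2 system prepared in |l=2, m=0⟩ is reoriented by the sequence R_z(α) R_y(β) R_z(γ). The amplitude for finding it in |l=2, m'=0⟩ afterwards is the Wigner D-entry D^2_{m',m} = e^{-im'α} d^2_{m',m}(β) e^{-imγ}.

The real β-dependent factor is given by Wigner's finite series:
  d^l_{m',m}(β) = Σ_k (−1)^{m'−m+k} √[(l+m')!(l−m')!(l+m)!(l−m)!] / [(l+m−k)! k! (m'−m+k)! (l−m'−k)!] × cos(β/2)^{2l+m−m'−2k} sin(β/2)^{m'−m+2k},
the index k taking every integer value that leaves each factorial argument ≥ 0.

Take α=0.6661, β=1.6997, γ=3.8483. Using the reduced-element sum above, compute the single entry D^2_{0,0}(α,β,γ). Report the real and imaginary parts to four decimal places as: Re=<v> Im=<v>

D^2_{0,0}(0.6661,1.6997,3.8483) = e^{-i·0·0.6661}·d^2_{0,0}(1.6997)·e^{-i·0·3.8483}. Compute d first:
With c≡cos(β/2)=0.660096 and s≡sin(β/2)=0.751181, N=[2·2·2·2]^{1/2}=4.000000
The bounds max(0,m−m')=0 and min(l+m,l−m')=2 give 3 terms
  k=0: (−1)^0·4.0000/(4)·0.6601^4·0.7512^0 = +0.189858
  k=1: (−1)^1·4.0000/(1)·0.6601^2·0.7512^2 = -0.983476
  k=2: (−1)^2·4.0000/(4)·0.6601^0·0.7512^4 = +0.318405
d^2_{0,0}(1.6997) = +0.189858 -0.983476 +0.318405 = -0.475214
Attach z-rotation phases: D = e^{-i(0)(0.6661)}·(-0.475214)·e^{-i(0)(3.8483)} = -0.475214+0.000000i

Re=-0.4752 Im=0.0000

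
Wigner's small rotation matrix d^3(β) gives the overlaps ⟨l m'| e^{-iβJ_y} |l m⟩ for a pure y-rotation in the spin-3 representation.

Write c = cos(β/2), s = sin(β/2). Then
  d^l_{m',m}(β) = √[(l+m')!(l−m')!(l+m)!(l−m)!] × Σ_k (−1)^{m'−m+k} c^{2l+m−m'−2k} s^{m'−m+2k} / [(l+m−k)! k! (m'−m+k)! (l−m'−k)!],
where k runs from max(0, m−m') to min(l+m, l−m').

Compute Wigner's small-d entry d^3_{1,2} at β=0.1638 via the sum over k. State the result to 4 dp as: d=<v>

d=0.2510

d^3_{1,2}(β=0.1638) via Wigner's sum:
c=cos(0.1638/2)=0.996648, s=sin(0.1638/2)=0.081808; N=√[24·2·120·1]=75.894664
The bounds max(0,m−m')=1 and min(l+m,l−m')=2 give 2 terms
  k=1: (−1)^0·75.8947/(24)·0.9966^5·0.0818^1 = +0.254394
  k=2: (−1)^1·75.8947/(12)·0.9966^3·0.0818^3 = -0.003428
d^3_{1,2}(0.1638) = +0.254394 -0.003428 = +0.250966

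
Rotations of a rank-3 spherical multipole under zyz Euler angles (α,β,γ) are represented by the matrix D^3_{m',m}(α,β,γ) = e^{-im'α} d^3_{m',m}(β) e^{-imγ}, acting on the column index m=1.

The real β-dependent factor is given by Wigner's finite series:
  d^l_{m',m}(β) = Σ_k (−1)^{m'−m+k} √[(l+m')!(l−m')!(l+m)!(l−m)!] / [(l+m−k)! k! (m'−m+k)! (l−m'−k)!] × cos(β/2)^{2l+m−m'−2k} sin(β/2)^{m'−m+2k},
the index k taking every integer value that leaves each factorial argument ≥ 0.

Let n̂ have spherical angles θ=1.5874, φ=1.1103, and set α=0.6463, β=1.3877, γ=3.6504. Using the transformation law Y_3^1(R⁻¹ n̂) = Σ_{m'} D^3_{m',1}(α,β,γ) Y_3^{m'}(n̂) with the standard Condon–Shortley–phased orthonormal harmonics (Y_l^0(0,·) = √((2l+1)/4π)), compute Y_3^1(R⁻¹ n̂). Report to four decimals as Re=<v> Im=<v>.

Need the full column D^3_{m',1} for m'=−3..3 at α=0.6463, β=1.3877, γ=3.6504.
cos(β/2)=0.768790, sin(β/2)=0.639502
d^3_{-3,1}: single k=4 term ⇒ +0.382849;  D = -0.053691-0.379066i
d^3_{-2,1}: k∈[3..4] ⇒ +0.751584 -0.260026 = +0.491559;  D = -0.348142-0.347026i
d^3_{-1,1}: k∈[2..4] ⇒ +0.857166 -0.790810 +0.068399 = +0.134755;  D = -0.133483-0.018470i
d^3_{0,1}: k∈[1..3] ⇒ +0.594936 -1.234979 +0.284844 = -0.355200;  D = +0.310205-0.173031i
d^3_{1,1}: k∈[0..2] ⇒ +0.206464 -1.142888 +0.593107 = -0.343316;  D = +0.138638-0.314079i
d^3_{2,1}: k∈[0..1] ⇒ -0.543099 +0.751584 = +0.208485;  D = +0.047654+0.202966i
d^3_{3,1}: single k=0 term ⇒ +0.553298;  D = +0.425357+0.353850i
Y_3^{m'}(θ=1.5874,φ=1.1103) and Σ D·Y over m':
  (-0.0537-0.3791i)·(-0.4096+0.0785i)  (-0.3481-0.3470i)·(+0.0103+0.0135i)  (-0.1335-0.0185i)·(-0.1434+0.2891i)  (+0.3102-0.1730i)·(+0.0186+0.0000i)  (+0.1386-0.3141i)·(+0.1434+0.2891i)  (+0.0477+0.2030i)·(+0.0103-0.0135i)  (+0.4254+0.3539i)·(+0.4096+0.0785i)
Y_3^1(R⁻¹ n̂) = +0.343459+0.278432i

Re=0.3435 Im=0.2784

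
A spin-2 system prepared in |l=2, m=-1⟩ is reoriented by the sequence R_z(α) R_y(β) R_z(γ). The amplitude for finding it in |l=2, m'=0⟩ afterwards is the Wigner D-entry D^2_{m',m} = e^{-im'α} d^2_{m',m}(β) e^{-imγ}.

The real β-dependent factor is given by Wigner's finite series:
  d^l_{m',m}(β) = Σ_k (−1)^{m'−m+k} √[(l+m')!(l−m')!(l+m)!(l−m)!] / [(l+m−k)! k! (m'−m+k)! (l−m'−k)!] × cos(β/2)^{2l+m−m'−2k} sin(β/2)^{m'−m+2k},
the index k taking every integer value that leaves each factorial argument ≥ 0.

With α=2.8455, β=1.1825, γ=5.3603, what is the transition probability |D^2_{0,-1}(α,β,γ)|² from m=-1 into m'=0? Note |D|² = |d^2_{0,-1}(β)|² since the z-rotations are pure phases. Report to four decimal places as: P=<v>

P=0.1842

Split into d^2_{0,-1}(β=1.1825) × two z-phases.
With c≡cos(β/2)=0.830245 and s≡sin(β/2)=0.557399, N=[2·2·1·6]^{1/2}=4.898979
k∈{0,1} keeps every argument non-negative
  k=0: (−1)^1·4.8990/(2)·0.8302^3·0.5574^1 = -0.781376
  k=1: (−1)^2·4.8990/(2)·0.8302^1·0.5574^3 = +0.352193
d^2_{0,-1}(1.1825) = -0.781376 +0.352193 = -0.429183
|D^2_{0,-1}|² = |d^2_{0,-1}(β)|² = (-0.429183)² = 0.184198 (the z-rotation phases have unit modulus)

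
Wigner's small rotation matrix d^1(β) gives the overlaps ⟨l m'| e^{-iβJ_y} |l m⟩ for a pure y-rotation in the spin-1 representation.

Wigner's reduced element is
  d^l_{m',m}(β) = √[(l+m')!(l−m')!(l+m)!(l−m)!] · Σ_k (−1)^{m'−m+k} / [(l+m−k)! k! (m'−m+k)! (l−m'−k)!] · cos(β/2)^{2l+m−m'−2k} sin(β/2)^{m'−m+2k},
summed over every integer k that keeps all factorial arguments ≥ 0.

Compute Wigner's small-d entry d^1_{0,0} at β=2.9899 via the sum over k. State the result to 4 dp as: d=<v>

d^1_{0,0}(β=2.9899) via Wigner's sum:
With c≡cos(β/2)=0.075774 and s≡sin(β/2)=0.997125, N=[1·1·1·1]^{1/2}=1.000000
k∈{0,1} keeps every argument non-negative
  k=0: (−1)^0·1.0000/(1)·0.0758^2·0.9971^0 = +0.005742
  k=1: (−1)^1·1.0000/(1)·0.0758^0·0.9971^2 = -0.994258
d^1_{0,0}(2.9899) = +0.005742 -0.994258 = -0.988517

d=-0.9885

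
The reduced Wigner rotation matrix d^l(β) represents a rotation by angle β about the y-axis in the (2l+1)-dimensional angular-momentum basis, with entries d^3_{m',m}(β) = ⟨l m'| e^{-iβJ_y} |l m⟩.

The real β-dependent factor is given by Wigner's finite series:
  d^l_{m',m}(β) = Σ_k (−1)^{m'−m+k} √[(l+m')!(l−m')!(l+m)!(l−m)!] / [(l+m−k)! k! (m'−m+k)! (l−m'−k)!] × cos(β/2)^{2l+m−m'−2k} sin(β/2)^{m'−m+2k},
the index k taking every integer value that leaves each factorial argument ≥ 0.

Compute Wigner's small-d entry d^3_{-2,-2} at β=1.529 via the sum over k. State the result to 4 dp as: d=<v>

d^3_{-2,-2}(β=1.529) via Wigner's sum:
With c≡cos(β/2)=0.721729 and s≡sin(β/2)=0.692176, N=[1·120·1·120]^{1/2}=120.000000
The bounds max(0,m−m')=0 and min(l+m,l−m')=1 give 2 terms
  k=0: (−1)^0·120.0000/(120)·0.7217^6·0.6922^0 = +0.141333
  k=1: (−1)^1·120.0000/(24)·0.7217^4·0.6922^2 = -0.649978
d^3_{-2,-2}(1.529) = +0.141333 -0.649978 = -0.508645

d=-0.5086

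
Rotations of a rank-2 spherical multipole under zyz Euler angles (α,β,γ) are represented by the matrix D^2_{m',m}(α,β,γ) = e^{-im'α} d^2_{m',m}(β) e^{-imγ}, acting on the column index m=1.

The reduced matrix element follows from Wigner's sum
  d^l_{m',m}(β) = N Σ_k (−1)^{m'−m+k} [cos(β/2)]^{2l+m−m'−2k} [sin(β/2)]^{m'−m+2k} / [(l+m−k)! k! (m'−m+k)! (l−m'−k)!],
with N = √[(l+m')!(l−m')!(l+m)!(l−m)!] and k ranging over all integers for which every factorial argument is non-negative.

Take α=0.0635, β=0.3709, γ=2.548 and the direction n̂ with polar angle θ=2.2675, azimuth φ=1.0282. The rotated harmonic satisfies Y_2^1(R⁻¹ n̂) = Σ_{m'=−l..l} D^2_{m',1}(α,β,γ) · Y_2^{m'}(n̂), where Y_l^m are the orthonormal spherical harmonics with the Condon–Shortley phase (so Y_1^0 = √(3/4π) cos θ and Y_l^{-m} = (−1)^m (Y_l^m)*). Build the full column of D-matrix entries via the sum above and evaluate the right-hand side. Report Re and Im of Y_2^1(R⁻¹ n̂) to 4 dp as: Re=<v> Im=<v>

Re=-0.0604 Im=-0.2991

Need the full column D^2_{m',1} for m'=−2..2 at α=0.0635, β=0.3709, γ=2.548.
cos(β/2)=0.982853, sin(β/2)=0.184389
d^2_{-2,1}: single k=3 term ⇒ +0.012323;  D = -0.009260-0.008131i
d^2_{-1,1}: k∈[2..3] ⇒ +0.098530 -0.001156 = +0.097374;  D = -0.077098-0.059478i
d^2_{0,1}: k∈[1..2] ⇒ +0.428821 -0.015093 = +0.413729;  D = -0.342955-0.231416i
d^2_{1,1}: k∈[0..1] ⇒ +0.933157 -0.098530 = +0.834628;  D = -0.720083-0.421999i
d^2_{2,1}: single k=0 term ⇒ -0.350131;  D = +0.312704+0.157505i
Y_2^{m'}(θ=2.2675,φ=1.0282) and Σ D·Y over m':
  (-0.0093-0.0081i)·(-0.1061-0.2010i)  (-0.0771-0.0595i)·(-0.1963+0.3256i)  (-0.3430-0.2314i)·(+0.0742+0.0000i)  (-0.7201-0.4220i)·(+0.1963+0.3256i)  (+0.3127+0.1575i)·(-0.1061+0.2010i)
Y_2^1(R⁻¹ n̂) = -0.060383-0.299055i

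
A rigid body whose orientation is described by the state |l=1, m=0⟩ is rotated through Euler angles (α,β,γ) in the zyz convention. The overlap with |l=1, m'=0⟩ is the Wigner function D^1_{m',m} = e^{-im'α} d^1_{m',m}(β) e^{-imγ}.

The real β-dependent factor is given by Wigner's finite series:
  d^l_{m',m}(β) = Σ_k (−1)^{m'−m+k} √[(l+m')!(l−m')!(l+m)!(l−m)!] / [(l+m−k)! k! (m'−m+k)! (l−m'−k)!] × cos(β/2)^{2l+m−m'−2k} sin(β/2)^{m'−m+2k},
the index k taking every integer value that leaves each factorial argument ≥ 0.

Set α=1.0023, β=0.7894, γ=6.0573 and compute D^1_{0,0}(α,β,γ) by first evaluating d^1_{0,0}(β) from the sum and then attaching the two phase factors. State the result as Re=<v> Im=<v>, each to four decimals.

Split into d^1_{0,0}(β=0.7894) × two z-phases.
Half-angle: c=0.923112, s=0.384531. N=√(1·1·1·1)=1.000000
The bounds max(0,m−m')=0 and min(l+m,l−m')=1 give 2 terms
  k=0: (−1)^0·1.0000/(1)·0.9231^2·0.3845^0 = +0.852136
  k=1: (−1)^1·1.0000/(1)·0.9231^0·0.3845^2 = -0.147864
d^1_{0,0}(0.7894) = +0.852136 -0.147864 = +0.704271
Attach z-rotation phases: D = e^{-i(0)(1.0023)}·(+0.704271)·e^{-i(0)(6.0573)} = +0.704271+0.000000i

Re=0.7043 Im=0.0000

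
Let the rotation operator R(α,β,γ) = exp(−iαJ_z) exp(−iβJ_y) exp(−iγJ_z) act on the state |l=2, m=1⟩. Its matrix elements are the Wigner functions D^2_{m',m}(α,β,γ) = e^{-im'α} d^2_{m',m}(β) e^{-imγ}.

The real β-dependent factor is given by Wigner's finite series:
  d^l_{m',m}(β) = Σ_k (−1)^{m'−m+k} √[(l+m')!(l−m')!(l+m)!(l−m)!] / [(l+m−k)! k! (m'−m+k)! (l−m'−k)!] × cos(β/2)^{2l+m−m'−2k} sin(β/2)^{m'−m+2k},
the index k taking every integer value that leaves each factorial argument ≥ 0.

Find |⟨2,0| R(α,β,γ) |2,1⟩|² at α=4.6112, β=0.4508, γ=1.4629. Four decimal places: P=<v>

P=0.2307

First d^2_{0,1}(β=0.4508), then the phase factors e^{-i(0)α} and e^{-i(1)γ}:
Half-angle: c=0.974705, s=0.223496. N=√(2·2·6·1)=4.898979
The bounds max(0,m−m')=1 and min(l+m,l−m')=2 give 2 terms
  k=1: (−1)^0·4.8990/(2)·0.9747^3·0.2235^1 = +0.506950
  k=2: (−1)^1·4.8990/(2)·0.9747^1·0.2235^3 = -0.026654
d^2_{0,1}(0.4508) = +0.506950 -0.026654 = +0.480296
|D^2_{0,1}|² = |d^2_{0,1}(β)|² = (+0.480296)² = 0.230684 (the z-rotation phases have unit modulus)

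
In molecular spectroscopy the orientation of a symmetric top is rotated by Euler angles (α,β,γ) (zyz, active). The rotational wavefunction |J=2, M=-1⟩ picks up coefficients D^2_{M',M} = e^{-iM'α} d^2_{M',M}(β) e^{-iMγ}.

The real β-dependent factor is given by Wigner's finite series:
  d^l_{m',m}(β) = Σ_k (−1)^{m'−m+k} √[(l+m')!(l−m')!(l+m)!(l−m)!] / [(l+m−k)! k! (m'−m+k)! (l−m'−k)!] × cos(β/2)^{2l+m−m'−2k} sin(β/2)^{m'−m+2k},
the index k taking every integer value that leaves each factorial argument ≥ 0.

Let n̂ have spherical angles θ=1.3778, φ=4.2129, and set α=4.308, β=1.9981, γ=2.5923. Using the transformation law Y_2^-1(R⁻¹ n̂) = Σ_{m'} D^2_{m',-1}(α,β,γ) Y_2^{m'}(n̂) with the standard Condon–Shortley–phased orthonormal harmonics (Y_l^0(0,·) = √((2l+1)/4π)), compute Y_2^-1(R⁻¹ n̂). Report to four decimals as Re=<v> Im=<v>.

Need the full column D^2_{m',-1} for m'=−2..2 at α=4.308, β=1.9981, γ=2.5923.
cos(β/2)=0.541101, sin(β/2)=0.840957
d^2_{-2,-1}: single k=1 term ⇒ +0.266465;  D = +0.056257-0.260459i
d^2_{-1,-1}: k∈[0..1] ⇒ +0.085726 -0.621193 = -0.535467;  D = -0.436701-0.309866i
d^2_{0,-1}: k∈[0..1] ⇒ -0.326352 +0.788272 = +0.461921;  D = -0.393969+0.241161i
d^2_{1,-1}: k∈[0..1] ⇒ +0.621193 -0.500145 = +0.121048;  D = -0.017479-0.119780i
d^2_{2,-1}: single k=0 term ⇒ -0.643622;  D = -0.622074-0.165142i
Y_2^{m'}(θ=1.3778,φ=4.2129) and Σ D·Y over m':
  (+0.0563-0.2605i)·(-0.2013-0.3129i)  (-0.4367-0.3099i)·(-0.0697+0.1277i)  (-0.3940+0.2412i)·(-0.2806+0.0000i)  (-0.0175-0.1198i)·(+0.0697+0.1277i)  (-0.6221-0.1651i)·(-0.2013+0.3129i)
Y_2^-1(R⁻¹ n̂) = +0.278693-0.238945i

Re=0.2787 Im=-0.2389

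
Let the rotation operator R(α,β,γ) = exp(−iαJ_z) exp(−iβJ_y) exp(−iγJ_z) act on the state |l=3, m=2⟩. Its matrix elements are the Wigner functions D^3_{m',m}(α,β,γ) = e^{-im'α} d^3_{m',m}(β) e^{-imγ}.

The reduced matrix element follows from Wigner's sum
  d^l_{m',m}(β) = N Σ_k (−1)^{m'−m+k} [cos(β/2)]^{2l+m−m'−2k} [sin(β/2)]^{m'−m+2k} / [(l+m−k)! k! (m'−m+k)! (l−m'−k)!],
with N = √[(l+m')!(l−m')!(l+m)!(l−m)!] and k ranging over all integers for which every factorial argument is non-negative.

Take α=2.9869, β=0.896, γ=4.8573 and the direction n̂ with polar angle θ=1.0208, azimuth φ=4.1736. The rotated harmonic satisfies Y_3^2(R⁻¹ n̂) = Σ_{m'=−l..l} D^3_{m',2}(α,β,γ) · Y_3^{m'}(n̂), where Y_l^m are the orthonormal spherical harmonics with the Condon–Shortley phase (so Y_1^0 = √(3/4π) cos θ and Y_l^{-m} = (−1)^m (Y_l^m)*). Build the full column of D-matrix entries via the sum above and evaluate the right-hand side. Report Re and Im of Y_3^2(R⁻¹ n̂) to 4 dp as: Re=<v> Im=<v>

Re=0.3833 Im=0.0882

Need the full column D^3_{m',2} for m'=−3..3 at α=2.9869, β=0.896, γ=4.8573.
cos(β/2)=0.901315, sin(β/2)=0.433164
d^3_{-3,2}: single k=5 term ⇒ +0.033668;  D = +0.024545-0.023045i
d^3_{-2,2}: k∈[4..5] ⇒ +0.142999 -0.006606 = +0.136393;  D = -0.112631+0.076924i
d^3_{-1,2}: k∈[3..4] ⇒ +0.376371 -0.043465 = +0.332907;  D = +0.300555-0.143156i
d^3_{0,2}: k∈[2..3] ⇒ +0.678222 -0.156647 = +0.521575;  D = -0.499822+0.149056i
d^3_{1,2}: k∈[1..2] ⇒ +0.814771 -0.376371 = +0.438400;  D = +0.434403-0.059061i
d^3_{2,2}: k∈[0..1] ⇒ +0.536118 -0.619129 = -0.083011;  D = +0.082995+0.001624i
d^3_{3,2}: single k=0 term ⇒ -0.631119;  D = -0.621561-0.109421i
Y_3^{m'}(θ=1.0208,φ=4.1736) and Σ D·Y over m':
  (+0.0245-0.0230i)·(+0.2583+0.0118i)  (-0.1126+0.0769i)·(-0.1838-0.3420i)  (+0.3006-0.1432i)·(-0.0517+0.0866i)  (-0.4998+0.1491i)·(-0.3187+0.0000i)  (+0.4344-0.0591i)·(+0.0517+0.0866i)  (+0.0830+0.0016i)·(-0.1838+0.3420i)  (-0.6216-0.1094i)·(-0.2583+0.0118i)
Y_3^2(R⁻¹ n̂) = +0.383345+0.088191i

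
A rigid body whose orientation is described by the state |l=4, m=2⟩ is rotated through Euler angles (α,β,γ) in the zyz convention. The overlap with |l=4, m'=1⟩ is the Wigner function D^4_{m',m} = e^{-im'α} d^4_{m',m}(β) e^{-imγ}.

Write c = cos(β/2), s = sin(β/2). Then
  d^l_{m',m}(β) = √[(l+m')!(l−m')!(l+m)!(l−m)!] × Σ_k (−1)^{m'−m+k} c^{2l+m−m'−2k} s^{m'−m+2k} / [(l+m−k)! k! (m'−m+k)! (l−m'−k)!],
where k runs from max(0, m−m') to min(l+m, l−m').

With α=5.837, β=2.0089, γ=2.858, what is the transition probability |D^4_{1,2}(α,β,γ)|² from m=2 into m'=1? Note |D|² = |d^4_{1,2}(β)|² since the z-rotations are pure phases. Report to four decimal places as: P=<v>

Split into d^4_{1,2}(β=2.0089) × two z-phases.
Half-angle: c=0.536552, s=0.843867. N=√(120·6·720·2)=1018.233765
Admissible k: 1..3 (factorial args all ≥0)
  k=1: (−1)^0·1018.2338/(240)·0.5366^7·0.8439^1 = +0.045835
  k=2: (−1)^1·1018.2338/(48)·0.5366^5·0.8439^3 = -0.566877
  k=3: (−1)^2·1018.2338/(72)·0.5366^3·0.8439^5 = +0.934806
d^4_{1,2}(2.0089) = +0.045835 -0.566877 +0.934806 = +0.413763
|D^4_{1,2}|² = |d^4_{1,2}(β)|² = (+0.413763)² = 0.171200 (the z-rotation phases have unit modulus)

P=0.1712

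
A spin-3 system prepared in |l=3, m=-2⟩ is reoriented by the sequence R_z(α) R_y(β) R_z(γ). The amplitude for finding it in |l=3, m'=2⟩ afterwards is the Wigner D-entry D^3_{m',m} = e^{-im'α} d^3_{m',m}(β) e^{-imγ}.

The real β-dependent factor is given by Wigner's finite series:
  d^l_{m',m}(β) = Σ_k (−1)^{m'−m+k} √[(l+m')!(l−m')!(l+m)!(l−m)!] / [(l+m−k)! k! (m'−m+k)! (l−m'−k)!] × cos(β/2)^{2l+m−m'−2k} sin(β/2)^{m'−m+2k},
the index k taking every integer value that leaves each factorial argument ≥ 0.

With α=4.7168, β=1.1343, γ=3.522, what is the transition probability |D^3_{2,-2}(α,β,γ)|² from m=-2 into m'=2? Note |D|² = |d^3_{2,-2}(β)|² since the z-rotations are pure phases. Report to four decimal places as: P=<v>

P=0.0741

First d^3_{2,-2}(β=1.1343), then the phase factors e^{-i(2)α} and e^{-i(-2)γ}:
Half-angle: c=0.843436, s=0.537230. N=√(120·1·1·120)=120.000000
Admissible k: 0..1 (factorial args all ≥0)
  k=0: (−1)^4·120.0000/(24)·0.8434^2·0.5372^4 = +0.296289
  k=1: (−1)^5·120.0000/(120)·0.8434^0·0.5372^6 = -0.024042
d^3_{2,-2}(1.1343) = +0.296289 -0.024042 = +0.272248
|D^3_{2,-2}|² = |d^3_{2,-2}(β)|² = (+0.272248)² = 0.074119 (the z-rotation phases have unit modulus)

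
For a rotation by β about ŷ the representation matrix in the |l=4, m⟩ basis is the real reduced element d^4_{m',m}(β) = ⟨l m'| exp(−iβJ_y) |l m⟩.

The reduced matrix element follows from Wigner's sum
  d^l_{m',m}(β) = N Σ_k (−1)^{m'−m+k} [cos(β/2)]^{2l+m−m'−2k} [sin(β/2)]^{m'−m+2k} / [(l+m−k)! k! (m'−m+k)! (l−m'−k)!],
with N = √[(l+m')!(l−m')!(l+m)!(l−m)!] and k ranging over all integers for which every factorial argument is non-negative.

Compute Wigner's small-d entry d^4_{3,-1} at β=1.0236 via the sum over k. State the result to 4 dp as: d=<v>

d=0.3565

d^4_{3,-1}(β=1.0236) via Wigner's sum:
With c≡cos(β/2)=0.871864 and s≡sin(β/2)=0.489747, N=[5040·1·6·120]^{1/2}=1904.940944
k∈{0,1} keeps every argument non-negative
  k=0: (−1)^4·1904.9409/(144)·0.8719^4·0.4897^4 = +0.439747
  k=1: (−1)^5·1904.9409/(240)·0.8719^2·0.4897^6 = -0.083253
d^4_{3,-1}(1.0236) = +0.439747 -0.083253 = +0.356494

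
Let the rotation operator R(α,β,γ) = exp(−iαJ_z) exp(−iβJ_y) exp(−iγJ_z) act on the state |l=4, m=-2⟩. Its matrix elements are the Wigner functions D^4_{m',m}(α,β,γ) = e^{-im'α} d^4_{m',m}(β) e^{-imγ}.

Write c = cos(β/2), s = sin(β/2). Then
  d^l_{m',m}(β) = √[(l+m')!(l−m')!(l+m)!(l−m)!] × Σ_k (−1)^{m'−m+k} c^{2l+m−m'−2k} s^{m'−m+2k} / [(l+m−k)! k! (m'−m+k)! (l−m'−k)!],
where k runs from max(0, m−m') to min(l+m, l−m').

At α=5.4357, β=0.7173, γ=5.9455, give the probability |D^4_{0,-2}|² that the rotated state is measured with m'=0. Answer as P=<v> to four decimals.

Split into d^4_{0,-2}(β=0.7173) × two z-phases.
Half-angle: c=0.936372, s=0.351010. N=√(24·24·2·720)=910.735966
The bounds max(0,m−m')=0 and min(l+m,l−m')=2 give 3 terms
  k=0: (−1)^2·910.7360/(96)·0.9364^6·0.3510^2 = +0.787863
  k=1: (−1)^3·910.7360/(36)·0.9364^4·0.3510^4 = -0.295232
  k=2: (−1)^4·910.7360/(96)·0.9364^2·0.3510^6 = +0.015557
d^4_{0,-2}(0.7173) = +0.787863 -0.295232 +0.015557 = +0.508189
|D^4_{0,-2}|² = |d^4_{0,-2}(β)|² = (+0.508189)² = 0.258256 (the z-rotation phases have unit modulus)

P=0.2583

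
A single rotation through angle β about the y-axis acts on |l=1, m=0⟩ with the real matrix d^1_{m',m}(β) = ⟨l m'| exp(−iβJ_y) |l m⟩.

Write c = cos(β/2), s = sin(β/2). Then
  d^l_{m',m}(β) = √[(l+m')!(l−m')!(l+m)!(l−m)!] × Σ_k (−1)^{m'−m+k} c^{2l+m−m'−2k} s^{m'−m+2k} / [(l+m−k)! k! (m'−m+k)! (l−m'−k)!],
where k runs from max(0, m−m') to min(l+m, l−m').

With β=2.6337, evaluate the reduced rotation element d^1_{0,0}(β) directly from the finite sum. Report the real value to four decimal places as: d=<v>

d^1_{0,0}(β=2.6337) via Wigner's sum:
c=cos(2.6337/2)=0.251226, s=sin(2.6337/2)=0.967929; N=√[1·1·1·1]=1.000000
Admissible k: 0..1 (factorial args all ≥0)
  k=0: (−1)^0·1.0000/(1)·0.2512^2·0.9679^0 = +0.063114
  k=1: (−1)^1·1.0000/(1)·0.2512^0·0.9679^2 = -0.936886
d^1_{0,0}(2.6337) = +0.063114 -0.936886 = -0.873771

d=-0.8738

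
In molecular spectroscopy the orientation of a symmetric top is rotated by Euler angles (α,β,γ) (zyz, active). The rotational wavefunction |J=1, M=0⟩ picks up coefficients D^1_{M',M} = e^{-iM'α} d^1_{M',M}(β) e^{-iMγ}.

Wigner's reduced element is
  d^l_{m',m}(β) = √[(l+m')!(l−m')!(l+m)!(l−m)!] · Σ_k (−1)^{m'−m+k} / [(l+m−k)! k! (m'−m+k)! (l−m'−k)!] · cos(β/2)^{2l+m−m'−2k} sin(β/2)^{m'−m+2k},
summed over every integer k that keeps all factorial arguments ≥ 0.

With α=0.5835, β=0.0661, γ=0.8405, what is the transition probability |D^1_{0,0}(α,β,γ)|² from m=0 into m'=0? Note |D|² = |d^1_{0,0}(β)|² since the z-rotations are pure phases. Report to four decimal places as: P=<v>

First d^1_{0,0}(β=0.0661), then the phase factors e^{-i(0)α} and e^{-i(0)γ}:
With c≡cos(β/2)=0.999454 and s≡sin(β/2)=0.033044, N=[1·1·1·1]^{1/2}=1.000000
k∈{0,1} keeps every argument non-negative
  k=0: (−1)^0·1.0000/(1)·0.9995^2·0.0330^0 = +0.998908
  k=1: (−1)^1·1.0000/(1)·0.9995^0·0.0330^2 = -0.001092
d^1_{0,0}(0.0661) = +0.998908 -0.001092 = +0.997816
|D^1_{0,0}|² = |d^1_{0,0}(β)|² = (+0.997816)² = 0.995637 (the z-rotation phases have unit modulus)

P=0.9956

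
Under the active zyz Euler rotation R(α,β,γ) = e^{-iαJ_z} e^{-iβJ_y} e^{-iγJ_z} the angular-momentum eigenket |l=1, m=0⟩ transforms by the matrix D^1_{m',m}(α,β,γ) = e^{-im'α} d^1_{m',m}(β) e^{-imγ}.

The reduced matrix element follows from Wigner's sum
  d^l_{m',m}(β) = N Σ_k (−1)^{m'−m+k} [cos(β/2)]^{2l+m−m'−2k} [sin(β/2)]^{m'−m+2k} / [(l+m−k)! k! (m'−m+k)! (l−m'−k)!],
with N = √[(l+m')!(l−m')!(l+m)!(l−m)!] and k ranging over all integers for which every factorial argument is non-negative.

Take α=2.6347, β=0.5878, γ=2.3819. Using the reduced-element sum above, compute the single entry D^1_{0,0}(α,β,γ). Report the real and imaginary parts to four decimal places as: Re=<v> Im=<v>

First d^1_{0,0}(β=0.5878), then the phase factors e^{-i(0)α} and e^{-i(0)γ}:
c=cos(0.5878/2)=0.957121, s=sin(0.5878/2)=0.289687; N=√[1·1·1·1]=1.000000
Admissible k: 0..1 (factorial args all ≥0)
  k=0: (−1)^0·1.0000/(1)·0.9571^2·0.2897^0 = +0.916081
  k=1: (−1)^1·1.0000/(1)·0.9571^0·0.2897^2 = -0.083919
d^1_{0,0}(0.5878) = +0.916081 -0.083919 = +0.832163
Phases: e^{-i·(0)·2.6347}=+1.000000+0.000000i, e^{-i·(0)·2.3819}=+1.000000+0.000000i ⇒ D=+0.832163+0.000000i

Re=0.8322 Im=0.0000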